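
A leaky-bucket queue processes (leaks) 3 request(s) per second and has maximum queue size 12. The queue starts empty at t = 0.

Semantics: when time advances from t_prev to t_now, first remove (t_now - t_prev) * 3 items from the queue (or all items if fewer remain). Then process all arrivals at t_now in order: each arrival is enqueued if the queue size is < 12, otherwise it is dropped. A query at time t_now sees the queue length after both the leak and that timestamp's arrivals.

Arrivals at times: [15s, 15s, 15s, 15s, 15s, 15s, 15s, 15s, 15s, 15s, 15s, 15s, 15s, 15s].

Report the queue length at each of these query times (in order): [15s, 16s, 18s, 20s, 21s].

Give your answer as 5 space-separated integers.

Answer: 12 9 3 0 0

Derivation:
Queue lengths at query times:
  query t=15s: backlog = 12
  query t=16s: backlog = 9
  query t=18s: backlog = 3
  query t=20s: backlog = 0
  query t=21s: backlog = 0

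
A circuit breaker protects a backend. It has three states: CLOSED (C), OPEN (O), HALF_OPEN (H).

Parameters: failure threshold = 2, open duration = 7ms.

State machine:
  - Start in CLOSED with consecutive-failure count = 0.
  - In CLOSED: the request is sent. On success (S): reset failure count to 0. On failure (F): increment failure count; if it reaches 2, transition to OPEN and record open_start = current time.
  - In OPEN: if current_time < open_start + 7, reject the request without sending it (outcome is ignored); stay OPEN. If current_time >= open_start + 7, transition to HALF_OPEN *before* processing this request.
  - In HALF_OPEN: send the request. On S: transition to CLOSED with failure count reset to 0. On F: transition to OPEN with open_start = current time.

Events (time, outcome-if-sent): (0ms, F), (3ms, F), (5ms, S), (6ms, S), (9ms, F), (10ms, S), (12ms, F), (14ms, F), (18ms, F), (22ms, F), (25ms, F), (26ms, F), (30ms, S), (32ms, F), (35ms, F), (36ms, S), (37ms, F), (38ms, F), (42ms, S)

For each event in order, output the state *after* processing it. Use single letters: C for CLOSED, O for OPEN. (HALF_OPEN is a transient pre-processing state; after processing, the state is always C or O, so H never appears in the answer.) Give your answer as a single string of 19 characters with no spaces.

State after each event:
  event#1 t=0ms outcome=F: state=CLOSED
  event#2 t=3ms outcome=F: state=OPEN
  event#3 t=5ms outcome=S: state=OPEN
  event#4 t=6ms outcome=S: state=OPEN
  event#5 t=9ms outcome=F: state=OPEN
  event#6 t=10ms outcome=S: state=CLOSED
  event#7 t=12ms outcome=F: state=CLOSED
  event#8 t=14ms outcome=F: state=OPEN
  event#9 t=18ms outcome=F: state=OPEN
  event#10 t=22ms outcome=F: state=OPEN
  event#11 t=25ms outcome=F: state=OPEN
  event#12 t=26ms outcome=F: state=OPEN
  event#13 t=30ms outcome=S: state=CLOSED
  event#14 t=32ms outcome=F: state=CLOSED
  event#15 t=35ms outcome=F: state=OPEN
  event#16 t=36ms outcome=S: state=OPEN
  event#17 t=37ms outcome=F: state=OPEN
  event#18 t=38ms outcome=F: state=OPEN
  event#19 t=42ms outcome=S: state=CLOSED

Answer: COOOOCCOOOOOCCOOOOC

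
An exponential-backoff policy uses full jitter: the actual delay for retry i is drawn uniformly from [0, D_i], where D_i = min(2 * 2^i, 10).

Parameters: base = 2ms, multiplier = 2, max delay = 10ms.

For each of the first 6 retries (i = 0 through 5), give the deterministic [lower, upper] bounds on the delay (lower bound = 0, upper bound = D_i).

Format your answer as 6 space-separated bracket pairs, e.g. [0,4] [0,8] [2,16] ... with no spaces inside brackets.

Computing bounds per retry:
  i=0: D_i=min(2*2^0,10)=2, bounds=[0,2]
  i=1: D_i=min(2*2^1,10)=4, bounds=[0,4]
  i=2: D_i=min(2*2^2,10)=8, bounds=[0,8]
  i=3: D_i=min(2*2^3,10)=10, bounds=[0,10]
  i=4: D_i=min(2*2^4,10)=10, bounds=[0,10]
  i=5: D_i=min(2*2^5,10)=10, bounds=[0,10]

Answer: [0,2] [0,4] [0,8] [0,10] [0,10] [0,10]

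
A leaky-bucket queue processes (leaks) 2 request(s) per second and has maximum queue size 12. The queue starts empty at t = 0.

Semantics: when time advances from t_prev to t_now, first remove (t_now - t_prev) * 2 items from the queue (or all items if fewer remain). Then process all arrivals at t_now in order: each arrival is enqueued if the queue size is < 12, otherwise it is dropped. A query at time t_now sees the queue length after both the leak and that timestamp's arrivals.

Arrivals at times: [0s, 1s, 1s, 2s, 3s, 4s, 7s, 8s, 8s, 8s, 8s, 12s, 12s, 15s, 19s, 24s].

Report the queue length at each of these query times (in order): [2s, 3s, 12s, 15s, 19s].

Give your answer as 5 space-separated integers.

Answer: 1 1 2 1 1

Derivation:
Queue lengths at query times:
  query t=2s: backlog = 1
  query t=3s: backlog = 1
  query t=12s: backlog = 2
  query t=15s: backlog = 1
  query t=19s: backlog = 1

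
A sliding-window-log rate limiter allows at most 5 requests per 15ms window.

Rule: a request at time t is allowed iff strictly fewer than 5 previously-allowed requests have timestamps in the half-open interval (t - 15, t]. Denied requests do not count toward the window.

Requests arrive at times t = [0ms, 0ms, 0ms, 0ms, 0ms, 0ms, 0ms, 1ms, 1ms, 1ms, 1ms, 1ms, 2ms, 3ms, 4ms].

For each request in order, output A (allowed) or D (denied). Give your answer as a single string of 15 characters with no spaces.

Answer: AAAAADDDDDDDDDD

Derivation:
Tracking allowed requests in the window:
  req#1 t=0ms: ALLOW
  req#2 t=0ms: ALLOW
  req#3 t=0ms: ALLOW
  req#4 t=0ms: ALLOW
  req#5 t=0ms: ALLOW
  req#6 t=0ms: DENY
  req#7 t=0ms: DENY
  req#8 t=1ms: DENY
  req#9 t=1ms: DENY
  req#10 t=1ms: DENY
  req#11 t=1ms: DENY
  req#12 t=1ms: DENY
  req#13 t=2ms: DENY
  req#14 t=3ms: DENY
  req#15 t=4ms: DENY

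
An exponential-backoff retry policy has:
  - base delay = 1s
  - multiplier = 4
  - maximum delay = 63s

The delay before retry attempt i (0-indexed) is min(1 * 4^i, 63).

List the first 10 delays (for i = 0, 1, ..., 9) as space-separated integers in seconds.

Computing each delay:
  i=0: min(1*4^0, 63) = 1
  i=1: min(1*4^1, 63) = 4
  i=2: min(1*4^2, 63) = 16
  i=3: min(1*4^3, 63) = 63
  i=4: min(1*4^4, 63) = 63
  i=5: min(1*4^5, 63) = 63
  i=6: min(1*4^6, 63) = 63
  i=7: min(1*4^7, 63) = 63
  i=8: min(1*4^8, 63) = 63
  i=9: min(1*4^9, 63) = 63

Answer: 1 4 16 63 63 63 63 63 63 63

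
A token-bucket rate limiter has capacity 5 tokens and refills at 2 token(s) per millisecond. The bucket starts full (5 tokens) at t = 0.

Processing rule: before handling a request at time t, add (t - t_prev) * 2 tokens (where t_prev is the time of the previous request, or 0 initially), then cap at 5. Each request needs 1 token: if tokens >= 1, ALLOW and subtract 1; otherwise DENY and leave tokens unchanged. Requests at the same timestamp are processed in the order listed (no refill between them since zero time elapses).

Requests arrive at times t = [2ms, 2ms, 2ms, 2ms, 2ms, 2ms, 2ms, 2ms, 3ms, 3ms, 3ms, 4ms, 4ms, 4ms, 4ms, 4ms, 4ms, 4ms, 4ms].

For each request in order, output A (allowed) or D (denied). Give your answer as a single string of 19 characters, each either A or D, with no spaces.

Simulating step by step:
  req#1 t=2ms: ALLOW
  req#2 t=2ms: ALLOW
  req#3 t=2ms: ALLOW
  req#4 t=2ms: ALLOW
  req#5 t=2ms: ALLOW
  req#6 t=2ms: DENY
  req#7 t=2ms: DENY
  req#8 t=2ms: DENY
  req#9 t=3ms: ALLOW
  req#10 t=3ms: ALLOW
  req#11 t=3ms: DENY
  req#12 t=4ms: ALLOW
  req#13 t=4ms: ALLOW
  req#14 t=4ms: DENY
  req#15 t=4ms: DENY
  req#16 t=4ms: DENY
  req#17 t=4ms: DENY
  req#18 t=4ms: DENY
  req#19 t=4ms: DENY

Answer: AAAAADDDAADAADDDDDD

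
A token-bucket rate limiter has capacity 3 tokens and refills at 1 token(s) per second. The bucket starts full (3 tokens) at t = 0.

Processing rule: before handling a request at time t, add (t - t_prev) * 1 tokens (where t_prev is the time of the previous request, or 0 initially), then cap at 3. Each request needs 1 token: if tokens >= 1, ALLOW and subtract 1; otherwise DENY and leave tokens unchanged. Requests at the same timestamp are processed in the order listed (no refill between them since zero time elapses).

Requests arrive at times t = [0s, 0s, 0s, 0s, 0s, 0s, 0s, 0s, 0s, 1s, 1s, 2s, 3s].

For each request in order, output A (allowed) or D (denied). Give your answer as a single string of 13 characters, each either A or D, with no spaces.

Simulating step by step:
  req#1 t=0s: ALLOW
  req#2 t=0s: ALLOW
  req#3 t=0s: ALLOW
  req#4 t=0s: DENY
  req#5 t=0s: DENY
  req#6 t=0s: DENY
  req#7 t=0s: DENY
  req#8 t=0s: DENY
  req#9 t=0s: DENY
  req#10 t=1s: ALLOW
  req#11 t=1s: DENY
  req#12 t=2s: ALLOW
  req#13 t=3s: ALLOW

Answer: AAADDDDDDADAA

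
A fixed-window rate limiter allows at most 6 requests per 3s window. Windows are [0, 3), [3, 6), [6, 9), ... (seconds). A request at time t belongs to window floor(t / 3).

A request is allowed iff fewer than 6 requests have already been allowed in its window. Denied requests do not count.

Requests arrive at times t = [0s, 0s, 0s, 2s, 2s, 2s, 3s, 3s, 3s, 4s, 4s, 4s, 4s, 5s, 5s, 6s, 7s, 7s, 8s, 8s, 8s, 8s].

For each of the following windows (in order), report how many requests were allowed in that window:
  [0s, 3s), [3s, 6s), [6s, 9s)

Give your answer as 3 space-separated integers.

Answer: 6 6 6

Derivation:
Processing requests:
  req#1 t=0s (window 0): ALLOW
  req#2 t=0s (window 0): ALLOW
  req#3 t=0s (window 0): ALLOW
  req#4 t=2s (window 0): ALLOW
  req#5 t=2s (window 0): ALLOW
  req#6 t=2s (window 0): ALLOW
  req#7 t=3s (window 1): ALLOW
  req#8 t=3s (window 1): ALLOW
  req#9 t=3s (window 1): ALLOW
  req#10 t=4s (window 1): ALLOW
  req#11 t=4s (window 1): ALLOW
  req#12 t=4s (window 1): ALLOW
  req#13 t=4s (window 1): DENY
  req#14 t=5s (window 1): DENY
  req#15 t=5s (window 1): DENY
  req#16 t=6s (window 2): ALLOW
  req#17 t=7s (window 2): ALLOW
  req#18 t=7s (window 2): ALLOW
  req#19 t=8s (window 2): ALLOW
  req#20 t=8s (window 2): ALLOW
  req#21 t=8s (window 2): ALLOW
  req#22 t=8s (window 2): DENY

Allowed counts by window: 6 6 6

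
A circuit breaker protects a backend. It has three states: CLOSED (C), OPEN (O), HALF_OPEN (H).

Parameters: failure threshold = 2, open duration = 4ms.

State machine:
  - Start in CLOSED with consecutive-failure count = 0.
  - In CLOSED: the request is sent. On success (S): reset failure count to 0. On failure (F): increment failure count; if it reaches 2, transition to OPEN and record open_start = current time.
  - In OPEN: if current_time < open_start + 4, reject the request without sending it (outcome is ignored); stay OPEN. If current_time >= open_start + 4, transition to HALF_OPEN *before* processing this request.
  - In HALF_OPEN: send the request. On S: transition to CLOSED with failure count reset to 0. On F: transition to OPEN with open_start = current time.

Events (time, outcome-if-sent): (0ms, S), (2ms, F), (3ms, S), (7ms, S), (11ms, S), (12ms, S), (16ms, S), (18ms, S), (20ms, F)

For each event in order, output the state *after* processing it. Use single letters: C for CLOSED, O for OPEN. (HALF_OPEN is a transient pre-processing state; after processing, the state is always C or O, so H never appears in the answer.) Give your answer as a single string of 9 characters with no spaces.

Answer: CCCCCCCCC

Derivation:
State after each event:
  event#1 t=0ms outcome=S: state=CLOSED
  event#2 t=2ms outcome=F: state=CLOSED
  event#3 t=3ms outcome=S: state=CLOSED
  event#4 t=7ms outcome=S: state=CLOSED
  event#5 t=11ms outcome=S: state=CLOSED
  event#6 t=12ms outcome=S: state=CLOSED
  event#7 t=16ms outcome=S: state=CLOSED
  event#8 t=18ms outcome=S: state=CLOSED
  event#9 t=20ms outcome=F: state=CLOSED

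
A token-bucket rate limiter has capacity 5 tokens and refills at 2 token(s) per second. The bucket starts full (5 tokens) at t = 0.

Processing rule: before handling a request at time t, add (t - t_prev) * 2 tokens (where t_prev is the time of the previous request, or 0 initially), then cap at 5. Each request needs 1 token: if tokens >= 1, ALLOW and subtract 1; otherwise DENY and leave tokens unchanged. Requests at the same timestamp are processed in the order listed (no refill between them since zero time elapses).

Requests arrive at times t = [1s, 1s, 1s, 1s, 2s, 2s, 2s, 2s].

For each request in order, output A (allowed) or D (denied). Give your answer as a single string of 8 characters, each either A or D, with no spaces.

Simulating step by step:
  req#1 t=1s: ALLOW
  req#2 t=1s: ALLOW
  req#3 t=1s: ALLOW
  req#4 t=1s: ALLOW
  req#5 t=2s: ALLOW
  req#6 t=2s: ALLOW
  req#7 t=2s: ALLOW
  req#8 t=2s: DENY

Answer: AAAAAAAD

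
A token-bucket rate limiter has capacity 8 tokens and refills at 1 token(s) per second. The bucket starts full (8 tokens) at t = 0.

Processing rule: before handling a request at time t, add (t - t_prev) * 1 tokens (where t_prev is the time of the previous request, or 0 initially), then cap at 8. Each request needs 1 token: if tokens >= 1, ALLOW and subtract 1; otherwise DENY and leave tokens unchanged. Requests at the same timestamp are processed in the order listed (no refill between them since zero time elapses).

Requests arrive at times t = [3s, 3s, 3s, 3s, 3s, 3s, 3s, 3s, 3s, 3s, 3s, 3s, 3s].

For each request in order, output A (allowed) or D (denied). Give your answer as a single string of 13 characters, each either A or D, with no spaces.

Simulating step by step:
  req#1 t=3s: ALLOW
  req#2 t=3s: ALLOW
  req#3 t=3s: ALLOW
  req#4 t=3s: ALLOW
  req#5 t=3s: ALLOW
  req#6 t=3s: ALLOW
  req#7 t=3s: ALLOW
  req#8 t=3s: ALLOW
  req#9 t=3s: DENY
  req#10 t=3s: DENY
  req#11 t=3s: DENY
  req#12 t=3s: DENY
  req#13 t=3s: DENY

Answer: AAAAAAAADDDDD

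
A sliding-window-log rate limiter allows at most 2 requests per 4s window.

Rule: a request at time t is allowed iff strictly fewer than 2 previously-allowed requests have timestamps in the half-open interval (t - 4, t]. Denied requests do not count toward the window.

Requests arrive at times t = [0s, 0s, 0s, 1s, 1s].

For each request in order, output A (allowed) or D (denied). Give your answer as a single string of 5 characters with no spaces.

Answer: AADDD

Derivation:
Tracking allowed requests in the window:
  req#1 t=0s: ALLOW
  req#2 t=0s: ALLOW
  req#3 t=0s: DENY
  req#4 t=1s: DENY
  req#5 t=1s: DENY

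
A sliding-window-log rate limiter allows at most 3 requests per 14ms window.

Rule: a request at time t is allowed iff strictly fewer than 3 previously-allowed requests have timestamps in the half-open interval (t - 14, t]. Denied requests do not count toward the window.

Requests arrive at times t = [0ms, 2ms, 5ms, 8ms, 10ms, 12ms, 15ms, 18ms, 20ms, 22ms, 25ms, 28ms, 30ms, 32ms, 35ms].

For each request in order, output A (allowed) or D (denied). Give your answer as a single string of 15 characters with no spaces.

Answer: AAADDDAAADDDAAA

Derivation:
Tracking allowed requests in the window:
  req#1 t=0ms: ALLOW
  req#2 t=2ms: ALLOW
  req#3 t=5ms: ALLOW
  req#4 t=8ms: DENY
  req#5 t=10ms: DENY
  req#6 t=12ms: DENY
  req#7 t=15ms: ALLOW
  req#8 t=18ms: ALLOW
  req#9 t=20ms: ALLOW
  req#10 t=22ms: DENY
  req#11 t=25ms: DENY
  req#12 t=28ms: DENY
  req#13 t=30ms: ALLOW
  req#14 t=32ms: ALLOW
  req#15 t=35ms: ALLOW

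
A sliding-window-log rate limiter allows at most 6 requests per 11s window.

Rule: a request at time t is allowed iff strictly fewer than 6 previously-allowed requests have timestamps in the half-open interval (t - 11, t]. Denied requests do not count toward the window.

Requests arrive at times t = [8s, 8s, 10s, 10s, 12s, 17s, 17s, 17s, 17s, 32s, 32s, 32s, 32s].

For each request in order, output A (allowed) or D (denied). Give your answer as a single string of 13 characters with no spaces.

Answer: AAAAAADDDAAAA

Derivation:
Tracking allowed requests in the window:
  req#1 t=8s: ALLOW
  req#2 t=8s: ALLOW
  req#3 t=10s: ALLOW
  req#4 t=10s: ALLOW
  req#5 t=12s: ALLOW
  req#6 t=17s: ALLOW
  req#7 t=17s: DENY
  req#8 t=17s: DENY
  req#9 t=17s: DENY
  req#10 t=32s: ALLOW
  req#11 t=32s: ALLOW
  req#12 t=32s: ALLOW
  req#13 t=32s: ALLOW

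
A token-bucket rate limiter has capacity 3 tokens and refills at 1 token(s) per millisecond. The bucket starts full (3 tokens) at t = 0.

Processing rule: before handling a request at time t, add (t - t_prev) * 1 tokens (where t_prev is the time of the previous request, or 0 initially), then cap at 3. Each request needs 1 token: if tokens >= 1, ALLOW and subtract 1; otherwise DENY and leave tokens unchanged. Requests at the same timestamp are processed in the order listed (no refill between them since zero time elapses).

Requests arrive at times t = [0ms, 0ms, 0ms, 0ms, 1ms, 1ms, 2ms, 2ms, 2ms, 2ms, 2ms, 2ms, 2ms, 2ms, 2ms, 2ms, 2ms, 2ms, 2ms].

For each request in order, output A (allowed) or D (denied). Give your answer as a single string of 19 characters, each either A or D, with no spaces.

Answer: AAADADADDDDDDDDDDDD

Derivation:
Simulating step by step:
  req#1 t=0ms: ALLOW
  req#2 t=0ms: ALLOW
  req#3 t=0ms: ALLOW
  req#4 t=0ms: DENY
  req#5 t=1ms: ALLOW
  req#6 t=1ms: DENY
  req#7 t=2ms: ALLOW
  req#8 t=2ms: DENY
  req#9 t=2ms: DENY
  req#10 t=2ms: DENY
  req#11 t=2ms: DENY
  req#12 t=2ms: DENY
  req#13 t=2ms: DENY
  req#14 t=2ms: DENY
  req#15 t=2ms: DENY
  req#16 t=2ms: DENY
  req#17 t=2ms: DENY
  req#18 t=2ms: DENY
  req#19 t=2ms: DENY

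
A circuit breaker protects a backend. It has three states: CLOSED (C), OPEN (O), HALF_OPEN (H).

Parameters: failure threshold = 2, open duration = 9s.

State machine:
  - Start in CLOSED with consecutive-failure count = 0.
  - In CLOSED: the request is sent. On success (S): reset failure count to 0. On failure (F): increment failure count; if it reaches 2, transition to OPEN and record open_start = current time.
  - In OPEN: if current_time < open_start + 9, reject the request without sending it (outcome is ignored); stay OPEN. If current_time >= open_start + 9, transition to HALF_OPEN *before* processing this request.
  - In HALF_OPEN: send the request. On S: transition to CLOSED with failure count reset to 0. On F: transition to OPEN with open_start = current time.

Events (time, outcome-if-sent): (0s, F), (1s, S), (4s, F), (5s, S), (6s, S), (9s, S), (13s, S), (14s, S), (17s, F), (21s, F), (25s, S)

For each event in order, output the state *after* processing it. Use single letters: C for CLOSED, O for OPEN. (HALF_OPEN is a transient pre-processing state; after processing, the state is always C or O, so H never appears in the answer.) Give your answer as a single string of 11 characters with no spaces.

Answer: CCCCCCCCCOO

Derivation:
State after each event:
  event#1 t=0s outcome=F: state=CLOSED
  event#2 t=1s outcome=S: state=CLOSED
  event#3 t=4s outcome=F: state=CLOSED
  event#4 t=5s outcome=S: state=CLOSED
  event#5 t=6s outcome=S: state=CLOSED
  event#6 t=9s outcome=S: state=CLOSED
  event#7 t=13s outcome=S: state=CLOSED
  event#8 t=14s outcome=S: state=CLOSED
  event#9 t=17s outcome=F: state=CLOSED
  event#10 t=21s outcome=F: state=OPEN
  event#11 t=25s outcome=S: state=OPEN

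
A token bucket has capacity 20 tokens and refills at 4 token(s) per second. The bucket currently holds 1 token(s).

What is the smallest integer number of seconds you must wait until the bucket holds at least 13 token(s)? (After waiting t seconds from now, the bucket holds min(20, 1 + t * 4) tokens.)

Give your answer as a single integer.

Need 1 + t * 4 >= 13, so t >= 12/4.
Smallest integer t = ceil(12/4) = 3.

Answer: 3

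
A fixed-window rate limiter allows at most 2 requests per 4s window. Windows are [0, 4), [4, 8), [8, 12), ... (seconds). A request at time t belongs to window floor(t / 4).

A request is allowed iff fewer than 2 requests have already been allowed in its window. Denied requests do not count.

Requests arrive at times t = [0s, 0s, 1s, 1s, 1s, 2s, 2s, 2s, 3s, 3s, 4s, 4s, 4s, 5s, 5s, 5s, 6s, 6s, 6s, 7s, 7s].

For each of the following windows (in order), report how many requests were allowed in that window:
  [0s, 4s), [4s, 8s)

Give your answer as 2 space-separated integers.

Answer: 2 2

Derivation:
Processing requests:
  req#1 t=0s (window 0): ALLOW
  req#2 t=0s (window 0): ALLOW
  req#3 t=1s (window 0): DENY
  req#4 t=1s (window 0): DENY
  req#5 t=1s (window 0): DENY
  req#6 t=2s (window 0): DENY
  req#7 t=2s (window 0): DENY
  req#8 t=2s (window 0): DENY
  req#9 t=3s (window 0): DENY
  req#10 t=3s (window 0): DENY
  req#11 t=4s (window 1): ALLOW
  req#12 t=4s (window 1): ALLOW
  req#13 t=4s (window 1): DENY
  req#14 t=5s (window 1): DENY
  req#15 t=5s (window 1): DENY
  req#16 t=5s (window 1): DENY
  req#17 t=6s (window 1): DENY
  req#18 t=6s (window 1): DENY
  req#19 t=6s (window 1): DENY
  req#20 t=7s (window 1): DENY
  req#21 t=7s (window 1): DENY

Allowed counts by window: 2 2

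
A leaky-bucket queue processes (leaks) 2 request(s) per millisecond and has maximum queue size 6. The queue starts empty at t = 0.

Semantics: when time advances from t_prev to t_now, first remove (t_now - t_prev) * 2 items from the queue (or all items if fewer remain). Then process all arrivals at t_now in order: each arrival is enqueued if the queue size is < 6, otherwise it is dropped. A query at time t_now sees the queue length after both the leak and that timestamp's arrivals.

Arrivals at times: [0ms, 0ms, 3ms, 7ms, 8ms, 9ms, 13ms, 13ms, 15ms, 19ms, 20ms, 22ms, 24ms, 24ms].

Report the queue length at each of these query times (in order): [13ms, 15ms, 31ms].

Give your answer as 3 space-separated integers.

Queue lengths at query times:
  query t=13ms: backlog = 2
  query t=15ms: backlog = 1
  query t=31ms: backlog = 0

Answer: 2 1 0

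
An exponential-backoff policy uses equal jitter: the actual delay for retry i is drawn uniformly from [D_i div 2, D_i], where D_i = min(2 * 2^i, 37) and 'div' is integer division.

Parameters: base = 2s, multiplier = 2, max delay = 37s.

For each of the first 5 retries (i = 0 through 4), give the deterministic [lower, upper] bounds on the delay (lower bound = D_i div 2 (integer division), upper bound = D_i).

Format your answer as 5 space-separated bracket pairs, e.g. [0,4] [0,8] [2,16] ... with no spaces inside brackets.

Answer: [1,2] [2,4] [4,8] [8,16] [16,32]

Derivation:
Computing bounds per retry:
  i=0: D_i=min(2*2^0,37)=2, bounds=[1,2]
  i=1: D_i=min(2*2^1,37)=4, bounds=[2,4]
  i=2: D_i=min(2*2^2,37)=8, bounds=[4,8]
  i=3: D_i=min(2*2^3,37)=16, bounds=[8,16]
  i=4: D_i=min(2*2^4,37)=32, bounds=[16,32]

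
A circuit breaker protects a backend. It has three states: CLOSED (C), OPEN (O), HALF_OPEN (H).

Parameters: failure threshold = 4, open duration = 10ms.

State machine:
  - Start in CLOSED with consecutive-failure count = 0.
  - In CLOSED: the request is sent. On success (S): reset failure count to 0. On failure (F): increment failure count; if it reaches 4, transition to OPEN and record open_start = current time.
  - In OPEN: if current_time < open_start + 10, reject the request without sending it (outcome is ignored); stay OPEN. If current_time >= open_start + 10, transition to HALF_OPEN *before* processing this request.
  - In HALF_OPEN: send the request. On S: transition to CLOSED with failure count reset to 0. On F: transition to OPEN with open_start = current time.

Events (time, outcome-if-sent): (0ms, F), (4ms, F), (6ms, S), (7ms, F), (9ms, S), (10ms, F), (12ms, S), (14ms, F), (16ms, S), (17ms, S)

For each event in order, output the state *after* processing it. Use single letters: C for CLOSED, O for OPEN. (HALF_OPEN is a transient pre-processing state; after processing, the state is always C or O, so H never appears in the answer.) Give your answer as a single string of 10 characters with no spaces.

Answer: CCCCCCCCCC

Derivation:
State after each event:
  event#1 t=0ms outcome=F: state=CLOSED
  event#2 t=4ms outcome=F: state=CLOSED
  event#3 t=6ms outcome=S: state=CLOSED
  event#4 t=7ms outcome=F: state=CLOSED
  event#5 t=9ms outcome=S: state=CLOSED
  event#6 t=10ms outcome=F: state=CLOSED
  event#7 t=12ms outcome=S: state=CLOSED
  event#8 t=14ms outcome=F: state=CLOSED
  event#9 t=16ms outcome=S: state=CLOSED
  event#10 t=17ms outcome=S: state=CLOSED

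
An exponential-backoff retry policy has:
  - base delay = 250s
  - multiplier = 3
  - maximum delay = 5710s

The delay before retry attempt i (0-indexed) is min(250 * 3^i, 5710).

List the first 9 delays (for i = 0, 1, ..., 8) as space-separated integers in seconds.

Answer: 250 750 2250 5710 5710 5710 5710 5710 5710

Derivation:
Computing each delay:
  i=0: min(250*3^0, 5710) = 250
  i=1: min(250*3^1, 5710) = 750
  i=2: min(250*3^2, 5710) = 2250
  i=3: min(250*3^3, 5710) = 5710
  i=4: min(250*3^4, 5710) = 5710
  i=5: min(250*3^5, 5710) = 5710
  i=6: min(250*3^6, 5710) = 5710
  i=7: min(250*3^7, 5710) = 5710
  i=8: min(250*3^8, 5710) = 5710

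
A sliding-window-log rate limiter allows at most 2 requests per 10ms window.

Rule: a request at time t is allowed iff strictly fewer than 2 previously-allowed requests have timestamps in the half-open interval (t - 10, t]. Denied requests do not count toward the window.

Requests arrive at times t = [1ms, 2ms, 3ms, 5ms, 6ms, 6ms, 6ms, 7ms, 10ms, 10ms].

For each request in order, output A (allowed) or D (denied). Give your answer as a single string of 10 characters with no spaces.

Tracking allowed requests in the window:
  req#1 t=1ms: ALLOW
  req#2 t=2ms: ALLOW
  req#3 t=3ms: DENY
  req#4 t=5ms: DENY
  req#5 t=6ms: DENY
  req#6 t=6ms: DENY
  req#7 t=6ms: DENY
  req#8 t=7ms: DENY
  req#9 t=10ms: DENY
  req#10 t=10ms: DENY

Answer: AADDDDDDDD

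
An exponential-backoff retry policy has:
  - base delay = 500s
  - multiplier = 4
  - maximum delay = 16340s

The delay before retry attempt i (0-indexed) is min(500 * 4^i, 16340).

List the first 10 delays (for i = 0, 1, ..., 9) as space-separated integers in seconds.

Computing each delay:
  i=0: min(500*4^0, 16340) = 500
  i=1: min(500*4^1, 16340) = 2000
  i=2: min(500*4^2, 16340) = 8000
  i=3: min(500*4^3, 16340) = 16340
  i=4: min(500*4^4, 16340) = 16340
  i=5: min(500*4^5, 16340) = 16340
  i=6: min(500*4^6, 16340) = 16340
  i=7: min(500*4^7, 16340) = 16340
  i=8: min(500*4^8, 16340) = 16340
  i=9: min(500*4^9, 16340) = 16340

Answer: 500 2000 8000 16340 16340 16340 16340 16340 16340 16340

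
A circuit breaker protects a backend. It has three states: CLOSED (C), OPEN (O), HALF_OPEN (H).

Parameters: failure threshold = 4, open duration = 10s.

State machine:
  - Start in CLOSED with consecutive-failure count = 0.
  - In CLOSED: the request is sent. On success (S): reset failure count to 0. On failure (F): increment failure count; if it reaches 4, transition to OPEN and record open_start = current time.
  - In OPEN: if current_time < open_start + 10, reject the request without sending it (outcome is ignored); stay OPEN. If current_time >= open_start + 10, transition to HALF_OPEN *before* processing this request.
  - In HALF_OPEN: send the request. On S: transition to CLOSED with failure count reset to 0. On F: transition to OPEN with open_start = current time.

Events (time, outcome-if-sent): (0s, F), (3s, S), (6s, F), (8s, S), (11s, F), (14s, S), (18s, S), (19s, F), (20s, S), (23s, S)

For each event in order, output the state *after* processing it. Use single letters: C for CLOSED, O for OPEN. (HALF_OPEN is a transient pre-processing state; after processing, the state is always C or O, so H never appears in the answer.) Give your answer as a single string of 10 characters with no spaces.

Answer: CCCCCCCCCC

Derivation:
State after each event:
  event#1 t=0s outcome=F: state=CLOSED
  event#2 t=3s outcome=S: state=CLOSED
  event#3 t=6s outcome=F: state=CLOSED
  event#4 t=8s outcome=S: state=CLOSED
  event#5 t=11s outcome=F: state=CLOSED
  event#6 t=14s outcome=S: state=CLOSED
  event#7 t=18s outcome=S: state=CLOSED
  event#8 t=19s outcome=F: state=CLOSED
  event#9 t=20s outcome=S: state=CLOSED
  event#10 t=23s outcome=S: state=CLOSED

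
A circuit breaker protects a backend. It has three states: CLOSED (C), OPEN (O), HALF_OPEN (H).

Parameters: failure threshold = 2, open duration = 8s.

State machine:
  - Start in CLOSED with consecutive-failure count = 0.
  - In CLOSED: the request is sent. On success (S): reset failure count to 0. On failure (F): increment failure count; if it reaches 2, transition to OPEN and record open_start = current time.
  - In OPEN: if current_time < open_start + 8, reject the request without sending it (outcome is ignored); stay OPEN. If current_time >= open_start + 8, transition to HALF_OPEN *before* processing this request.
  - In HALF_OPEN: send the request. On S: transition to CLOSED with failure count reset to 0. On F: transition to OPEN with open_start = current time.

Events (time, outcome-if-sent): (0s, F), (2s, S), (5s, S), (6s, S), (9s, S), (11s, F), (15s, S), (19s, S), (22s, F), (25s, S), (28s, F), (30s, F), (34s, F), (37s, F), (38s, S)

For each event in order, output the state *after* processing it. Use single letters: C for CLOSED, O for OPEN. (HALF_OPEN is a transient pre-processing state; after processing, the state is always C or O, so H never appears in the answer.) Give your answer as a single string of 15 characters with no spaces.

Answer: CCCCCCCCCCCOOOC

Derivation:
State after each event:
  event#1 t=0s outcome=F: state=CLOSED
  event#2 t=2s outcome=S: state=CLOSED
  event#3 t=5s outcome=S: state=CLOSED
  event#4 t=6s outcome=S: state=CLOSED
  event#5 t=9s outcome=S: state=CLOSED
  event#6 t=11s outcome=F: state=CLOSED
  event#7 t=15s outcome=S: state=CLOSED
  event#8 t=19s outcome=S: state=CLOSED
  event#9 t=22s outcome=F: state=CLOSED
  event#10 t=25s outcome=S: state=CLOSED
  event#11 t=28s outcome=F: state=CLOSED
  event#12 t=30s outcome=F: state=OPEN
  event#13 t=34s outcome=F: state=OPEN
  event#14 t=37s outcome=F: state=OPEN
  event#15 t=38s outcome=S: state=CLOSED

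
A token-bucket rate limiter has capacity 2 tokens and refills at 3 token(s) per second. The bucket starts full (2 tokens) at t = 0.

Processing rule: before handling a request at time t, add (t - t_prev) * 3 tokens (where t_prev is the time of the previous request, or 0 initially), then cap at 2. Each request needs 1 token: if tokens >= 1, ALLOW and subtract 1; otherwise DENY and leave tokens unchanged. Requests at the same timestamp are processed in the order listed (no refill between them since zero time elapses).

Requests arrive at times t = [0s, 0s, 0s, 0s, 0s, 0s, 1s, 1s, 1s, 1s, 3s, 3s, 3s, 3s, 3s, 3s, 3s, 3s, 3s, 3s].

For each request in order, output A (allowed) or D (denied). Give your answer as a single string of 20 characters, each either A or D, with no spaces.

Answer: AADDDDAADDAADDDDDDDD

Derivation:
Simulating step by step:
  req#1 t=0s: ALLOW
  req#2 t=0s: ALLOW
  req#3 t=0s: DENY
  req#4 t=0s: DENY
  req#5 t=0s: DENY
  req#6 t=0s: DENY
  req#7 t=1s: ALLOW
  req#8 t=1s: ALLOW
  req#9 t=1s: DENY
  req#10 t=1s: DENY
  req#11 t=3s: ALLOW
  req#12 t=3s: ALLOW
  req#13 t=3s: DENY
  req#14 t=3s: DENY
  req#15 t=3s: DENY
  req#16 t=3s: DENY
  req#17 t=3s: DENY
  req#18 t=3s: DENY
  req#19 t=3s: DENY
  req#20 t=3s: DENY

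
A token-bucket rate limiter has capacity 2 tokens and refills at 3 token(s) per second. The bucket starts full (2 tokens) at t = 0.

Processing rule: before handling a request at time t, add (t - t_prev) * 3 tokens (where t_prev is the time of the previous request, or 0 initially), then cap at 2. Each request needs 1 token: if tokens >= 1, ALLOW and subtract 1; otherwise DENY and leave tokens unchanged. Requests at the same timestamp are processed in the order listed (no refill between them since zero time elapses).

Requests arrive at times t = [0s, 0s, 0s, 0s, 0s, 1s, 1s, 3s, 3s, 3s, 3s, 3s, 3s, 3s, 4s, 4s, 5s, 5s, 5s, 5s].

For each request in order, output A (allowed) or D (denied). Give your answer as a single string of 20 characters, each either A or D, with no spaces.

Answer: AADDDAAAADDDDDAAAADD

Derivation:
Simulating step by step:
  req#1 t=0s: ALLOW
  req#2 t=0s: ALLOW
  req#3 t=0s: DENY
  req#4 t=0s: DENY
  req#5 t=0s: DENY
  req#6 t=1s: ALLOW
  req#7 t=1s: ALLOW
  req#8 t=3s: ALLOW
  req#9 t=3s: ALLOW
  req#10 t=3s: DENY
  req#11 t=3s: DENY
  req#12 t=3s: DENY
  req#13 t=3s: DENY
  req#14 t=3s: DENY
  req#15 t=4s: ALLOW
  req#16 t=4s: ALLOW
  req#17 t=5s: ALLOW
  req#18 t=5s: ALLOW
  req#19 t=5s: DENY
  req#20 t=5s: DENY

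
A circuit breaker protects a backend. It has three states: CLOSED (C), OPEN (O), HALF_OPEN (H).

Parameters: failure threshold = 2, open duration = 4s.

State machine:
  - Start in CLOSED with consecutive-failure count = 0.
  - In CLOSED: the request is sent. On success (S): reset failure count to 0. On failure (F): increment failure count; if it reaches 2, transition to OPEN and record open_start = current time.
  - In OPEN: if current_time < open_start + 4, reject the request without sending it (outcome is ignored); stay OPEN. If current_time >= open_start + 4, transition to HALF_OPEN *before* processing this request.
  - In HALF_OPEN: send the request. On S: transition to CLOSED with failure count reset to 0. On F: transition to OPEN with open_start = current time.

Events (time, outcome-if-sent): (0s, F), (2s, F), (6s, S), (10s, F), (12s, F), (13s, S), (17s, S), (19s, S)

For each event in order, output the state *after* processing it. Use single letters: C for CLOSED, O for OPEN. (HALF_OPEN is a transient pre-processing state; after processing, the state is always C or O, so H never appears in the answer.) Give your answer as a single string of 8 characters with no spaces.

Answer: COCCOOCC

Derivation:
State after each event:
  event#1 t=0s outcome=F: state=CLOSED
  event#2 t=2s outcome=F: state=OPEN
  event#3 t=6s outcome=S: state=CLOSED
  event#4 t=10s outcome=F: state=CLOSED
  event#5 t=12s outcome=F: state=OPEN
  event#6 t=13s outcome=S: state=OPEN
  event#7 t=17s outcome=S: state=CLOSED
  event#8 t=19s outcome=S: state=CLOSED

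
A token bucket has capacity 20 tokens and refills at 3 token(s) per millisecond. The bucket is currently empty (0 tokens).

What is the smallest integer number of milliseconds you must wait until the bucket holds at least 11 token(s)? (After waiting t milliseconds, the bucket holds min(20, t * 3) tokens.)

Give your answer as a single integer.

Answer: 4

Derivation:
Need t * 3 >= 11, so t >= 11/3.
Smallest integer t = ceil(11/3) = 4.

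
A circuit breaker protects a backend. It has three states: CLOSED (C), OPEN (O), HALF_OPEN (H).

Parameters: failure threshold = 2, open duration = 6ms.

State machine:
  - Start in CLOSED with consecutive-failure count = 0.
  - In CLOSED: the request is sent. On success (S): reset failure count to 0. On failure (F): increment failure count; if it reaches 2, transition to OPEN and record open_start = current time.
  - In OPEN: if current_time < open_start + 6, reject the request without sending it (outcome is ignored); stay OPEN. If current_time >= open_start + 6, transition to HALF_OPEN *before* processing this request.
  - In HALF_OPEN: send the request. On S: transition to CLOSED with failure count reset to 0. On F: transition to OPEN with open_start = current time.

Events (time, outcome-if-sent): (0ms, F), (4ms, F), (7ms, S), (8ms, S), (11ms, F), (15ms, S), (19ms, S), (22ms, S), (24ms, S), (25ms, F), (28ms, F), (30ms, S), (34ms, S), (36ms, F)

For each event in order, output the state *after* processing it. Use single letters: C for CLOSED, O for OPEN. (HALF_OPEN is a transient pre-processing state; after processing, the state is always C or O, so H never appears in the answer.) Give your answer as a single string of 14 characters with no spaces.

Answer: COOOOOCCCCOOCC

Derivation:
State after each event:
  event#1 t=0ms outcome=F: state=CLOSED
  event#2 t=4ms outcome=F: state=OPEN
  event#3 t=7ms outcome=S: state=OPEN
  event#4 t=8ms outcome=S: state=OPEN
  event#5 t=11ms outcome=F: state=OPEN
  event#6 t=15ms outcome=S: state=OPEN
  event#7 t=19ms outcome=S: state=CLOSED
  event#8 t=22ms outcome=S: state=CLOSED
  event#9 t=24ms outcome=S: state=CLOSED
  event#10 t=25ms outcome=F: state=CLOSED
  event#11 t=28ms outcome=F: state=OPEN
  event#12 t=30ms outcome=S: state=OPEN
  event#13 t=34ms outcome=S: state=CLOSED
  event#14 t=36ms outcome=F: state=CLOSED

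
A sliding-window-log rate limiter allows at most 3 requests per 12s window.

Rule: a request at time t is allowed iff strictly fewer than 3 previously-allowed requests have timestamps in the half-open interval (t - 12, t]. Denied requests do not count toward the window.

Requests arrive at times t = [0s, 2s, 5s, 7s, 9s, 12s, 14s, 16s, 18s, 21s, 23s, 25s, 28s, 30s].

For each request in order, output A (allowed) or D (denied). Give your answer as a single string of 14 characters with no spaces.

Tracking allowed requests in the window:
  req#1 t=0s: ALLOW
  req#2 t=2s: ALLOW
  req#3 t=5s: ALLOW
  req#4 t=7s: DENY
  req#5 t=9s: DENY
  req#6 t=12s: ALLOW
  req#7 t=14s: ALLOW
  req#8 t=16s: DENY
  req#9 t=18s: ALLOW
  req#10 t=21s: DENY
  req#11 t=23s: DENY
  req#12 t=25s: ALLOW
  req#13 t=28s: ALLOW
  req#14 t=30s: ALLOW

Answer: AAADDAADADDAAA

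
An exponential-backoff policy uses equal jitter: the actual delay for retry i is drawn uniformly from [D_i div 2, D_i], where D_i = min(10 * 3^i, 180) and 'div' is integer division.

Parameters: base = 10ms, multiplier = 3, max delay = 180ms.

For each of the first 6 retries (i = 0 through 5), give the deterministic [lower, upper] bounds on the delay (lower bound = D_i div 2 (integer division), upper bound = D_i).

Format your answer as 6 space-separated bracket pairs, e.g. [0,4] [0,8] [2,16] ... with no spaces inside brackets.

Computing bounds per retry:
  i=0: D_i=min(10*3^0,180)=10, bounds=[5,10]
  i=1: D_i=min(10*3^1,180)=30, bounds=[15,30]
  i=2: D_i=min(10*3^2,180)=90, bounds=[45,90]
  i=3: D_i=min(10*3^3,180)=180, bounds=[90,180]
  i=4: D_i=min(10*3^4,180)=180, bounds=[90,180]
  i=5: D_i=min(10*3^5,180)=180, bounds=[90,180]

Answer: [5,10] [15,30] [45,90] [90,180] [90,180] [90,180]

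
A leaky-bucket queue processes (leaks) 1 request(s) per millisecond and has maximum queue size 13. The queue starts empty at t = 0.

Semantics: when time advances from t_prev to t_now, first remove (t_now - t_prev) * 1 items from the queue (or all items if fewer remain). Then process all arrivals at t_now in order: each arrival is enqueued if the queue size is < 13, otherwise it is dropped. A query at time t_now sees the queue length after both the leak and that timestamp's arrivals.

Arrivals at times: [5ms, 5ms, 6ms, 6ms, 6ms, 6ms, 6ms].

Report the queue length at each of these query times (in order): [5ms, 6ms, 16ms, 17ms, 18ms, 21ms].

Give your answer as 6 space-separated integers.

Queue lengths at query times:
  query t=5ms: backlog = 2
  query t=6ms: backlog = 6
  query t=16ms: backlog = 0
  query t=17ms: backlog = 0
  query t=18ms: backlog = 0
  query t=21ms: backlog = 0

Answer: 2 6 0 0 0 0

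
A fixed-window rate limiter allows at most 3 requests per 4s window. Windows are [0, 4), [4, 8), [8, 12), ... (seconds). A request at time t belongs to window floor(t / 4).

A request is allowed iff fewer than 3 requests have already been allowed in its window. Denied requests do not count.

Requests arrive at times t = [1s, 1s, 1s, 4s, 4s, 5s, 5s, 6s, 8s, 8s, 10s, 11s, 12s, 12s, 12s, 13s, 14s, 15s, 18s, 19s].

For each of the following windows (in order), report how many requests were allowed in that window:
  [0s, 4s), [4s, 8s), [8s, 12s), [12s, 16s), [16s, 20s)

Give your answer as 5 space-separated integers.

Answer: 3 3 3 3 2

Derivation:
Processing requests:
  req#1 t=1s (window 0): ALLOW
  req#2 t=1s (window 0): ALLOW
  req#3 t=1s (window 0): ALLOW
  req#4 t=4s (window 1): ALLOW
  req#5 t=4s (window 1): ALLOW
  req#6 t=5s (window 1): ALLOW
  req#7 t=5s (window 1): DENY
  req#8 t=6s (window 1): DENY
  req#9 t=8s (window 2): ALLOW
  req#10 t=8s (window 2): ALLOW
  req#11 t=10s (window 2): ALLOW
  req#12 t=11s (window 2): DENY
  req#13 t=12s (window 3): ALLOW
  req#14 t=12s (window 3): ALLOW
  req#15 t=12s (window 3): ALLOW
  req#16 t=13s (window 3): DENY
  req#17 t=14s (window 3): DENY
  req#18 t=15s (window 3): DENY
  req#19 t=18s (window 4): ALLOW
  req#20 t=19s (window 4): ALLOW

Allowed counts by window: 3 3 3 3 2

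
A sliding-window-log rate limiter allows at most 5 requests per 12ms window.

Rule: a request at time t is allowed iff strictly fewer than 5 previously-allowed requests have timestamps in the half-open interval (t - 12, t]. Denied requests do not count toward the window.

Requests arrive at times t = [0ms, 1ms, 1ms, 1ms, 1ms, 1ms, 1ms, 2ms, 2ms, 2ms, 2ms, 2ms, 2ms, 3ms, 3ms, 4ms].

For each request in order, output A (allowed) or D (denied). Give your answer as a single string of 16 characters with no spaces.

Answer: AAAAADDDDDDDDDDD

Derivation:
Tracking allowed requests in the window:
  req#1 t=0ms: ALLOW
  req#2 t=1ms: ALLOW
  req#3 t=1ms: ALLOW
  req#4 t=1ms: ALLOW
  req#5 t=1ms: ALLOW
  req#6 t=1ms: DENY
  req#7 t=1ms: DENY
  req#8 t=2ms: DENY
  req#9 t=2ms: DENY
  req#10 t=2ms: DENY
  req#11 t=2ms: DENY
  req#12 t=2ms: DENY
  req#13 t=2ms: DENY
  req#14 t=3ms: DENY
  req#15 t=3ms: DENY
  req#16 t=4ms: DENY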